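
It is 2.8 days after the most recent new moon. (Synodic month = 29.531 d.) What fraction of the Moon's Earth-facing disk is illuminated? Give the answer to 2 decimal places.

Phase angle: θ = 360°·(2.8 d)/(29.531 d) = 34.1°.
With cos θ = 0.828, the lit fraction is (1 − 0.828)/2 ≈ 0.086.

0.09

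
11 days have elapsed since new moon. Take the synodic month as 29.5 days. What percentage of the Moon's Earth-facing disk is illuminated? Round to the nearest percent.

85%

Elongation θ = 360° × 11/29.5 ≈ 134.2°.
Illuminated fraction = (1 − cos 134.2°)/2 = (1 − (-0.698))/2 ≈ 0.849, so 85%.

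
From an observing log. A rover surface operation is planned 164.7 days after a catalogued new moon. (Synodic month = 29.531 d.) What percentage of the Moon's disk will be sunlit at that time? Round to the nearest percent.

164.7/29.531 = 5.577 lunations, so 5 complete cycles and 17.04 d into the next.
Phase angle: θ = 360°·(17.04 d)/(29.531 d) = 207.8°.
cos 207.8° = (-0.885), so f = (1 − (-0.885))/2 = 0.942, so 94%.

94%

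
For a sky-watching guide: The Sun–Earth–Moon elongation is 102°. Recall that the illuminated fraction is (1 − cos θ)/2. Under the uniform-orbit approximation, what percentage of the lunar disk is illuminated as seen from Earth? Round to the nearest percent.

60%

Half-versine of 102°: (1 − (-0.208))/2 = 0.604, i.e. 60%.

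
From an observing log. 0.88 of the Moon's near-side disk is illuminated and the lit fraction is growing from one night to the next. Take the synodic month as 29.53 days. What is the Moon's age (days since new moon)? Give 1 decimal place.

11.4 days

Invert f = (1 − cos θ)/2 to get cos θ = 1 − 2(0.88) = -0.760, hence θ₀ = arccos -0.760 = 139.5°.
The Moon is waxing (0°–180°), so θ = 139.5° directly.
Age = 29.53 × 139.5°/360° ≈ 11.44 days.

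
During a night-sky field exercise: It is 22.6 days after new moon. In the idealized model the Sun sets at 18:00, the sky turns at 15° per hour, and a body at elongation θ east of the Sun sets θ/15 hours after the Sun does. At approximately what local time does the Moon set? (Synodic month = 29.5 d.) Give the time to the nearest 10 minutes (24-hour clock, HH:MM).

12:20

The Moon has covered 22.6/29.5 of its cycle, so θ ≈ 360° × 22.6/29.5 = 275.8°.
The Moon trails the Sun by θ/15 = 275.8/15 ≈ 18.39 hours.
18:00 + 18.386 h ≈ 12:23 → 12:20 to the nearest ten minutes.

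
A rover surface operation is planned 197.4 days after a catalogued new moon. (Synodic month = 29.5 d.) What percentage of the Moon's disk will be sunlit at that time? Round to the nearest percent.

197.4 d spans 6 complete synodic months (6 × 29.5 = 177.00 d) plus 20.40 d.
Phase angle: θ = 360°·(20.40 d)/(29.5 d) = 248.9°.
With cos θ = (-0.359), the lit fraction is (1 − (-0.359))/2 ≈ 0.680, so 68%.

68%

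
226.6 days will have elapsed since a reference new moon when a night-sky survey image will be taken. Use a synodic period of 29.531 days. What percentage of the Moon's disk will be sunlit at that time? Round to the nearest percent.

226.6 d spans 7 complete synodic months (7 × 29.531 = 206.72 d) plus 19.88 d.
Phase angle: θ = 360°·(19.88 d)/(29.531 d) = 242.4°.
With cos θ = (-0.464), the lit fraction is (1 − (-0.464))/2 ≈ 0.732, so 73%.

73%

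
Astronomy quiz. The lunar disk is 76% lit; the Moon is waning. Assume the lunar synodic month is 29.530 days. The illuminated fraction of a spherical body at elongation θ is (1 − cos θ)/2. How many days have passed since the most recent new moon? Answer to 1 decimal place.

cos θ = 1 − 2f = -0.520, giving a principal value of 121.3°.
Waning ⇒ past full, so θ = 360° − 121.3° = 238.7°.
Age = 29.530 × 238.7°/360° ≈ 19.58 days.

19.6 days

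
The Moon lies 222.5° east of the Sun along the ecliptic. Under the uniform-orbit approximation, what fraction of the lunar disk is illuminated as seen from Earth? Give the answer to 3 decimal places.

0.869

Half-versine of 222.5°: (1 − (-0.737))/2 = 0.869.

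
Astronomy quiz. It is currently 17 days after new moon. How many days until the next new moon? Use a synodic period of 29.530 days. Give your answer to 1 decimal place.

The next new moon completes the synodic month: 29.530 − 17 = 12.530 days.

12.5 days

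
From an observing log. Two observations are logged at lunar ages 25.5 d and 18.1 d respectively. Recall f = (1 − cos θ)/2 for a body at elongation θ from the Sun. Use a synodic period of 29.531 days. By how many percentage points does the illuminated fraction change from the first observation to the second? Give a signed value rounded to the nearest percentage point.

First observation: θ = 360°·25.5/29.531 = 310.9°, so f = 0.173.
Second observation: θ = 220.6°, f = 0.879.
Δf = 0.879 − 0.173 = +0.706, i.e. +71 pp.

+71 pp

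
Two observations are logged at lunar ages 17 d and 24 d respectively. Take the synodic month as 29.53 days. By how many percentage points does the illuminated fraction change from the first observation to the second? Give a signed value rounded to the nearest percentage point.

First observation: θ = 360°·17/29.53 = 207.2°, so f = 0.945.
Second observation: θ = 292.6°, f = 0.308.
Δf = 0.308 − 0.945 = -0.637, i.e. -64 pp.

-64 pp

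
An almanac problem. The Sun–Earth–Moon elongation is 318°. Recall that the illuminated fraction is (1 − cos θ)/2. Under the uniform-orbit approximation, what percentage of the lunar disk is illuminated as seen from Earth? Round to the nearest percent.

f = (1 − cos 318°)/2 = (1 − 0.743)/2 ≈ 0.128, i.e. 13%.

13%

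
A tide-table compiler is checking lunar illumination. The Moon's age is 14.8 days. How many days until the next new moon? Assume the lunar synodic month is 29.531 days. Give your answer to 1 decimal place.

14.7 days

The next new moon completes the synodic month: 29.531 − 14.8 = 14.731 days.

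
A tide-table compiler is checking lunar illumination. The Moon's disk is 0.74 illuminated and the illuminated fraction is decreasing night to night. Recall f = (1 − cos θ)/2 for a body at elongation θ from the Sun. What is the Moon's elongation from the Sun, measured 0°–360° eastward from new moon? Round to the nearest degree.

241°

cos θ = 1 − 2f = -0.480, giving a principal value of 118.7°.
A waning Moon lies in 180°–360°, so θ = 360° − 118.7° = 241.3°.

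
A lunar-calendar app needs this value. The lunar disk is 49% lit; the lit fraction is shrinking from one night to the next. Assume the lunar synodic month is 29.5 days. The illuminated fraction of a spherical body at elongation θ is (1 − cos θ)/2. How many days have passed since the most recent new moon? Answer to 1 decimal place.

cos θ = 1 − 2f = 0.020, giving a principal value of 88.9°.
Waning ⇒ past full, so θ = 360° − 88.9° = 271.1°.
That fraction of the synodic month is 271.1/360 × 29.5 d ≈ 22.22 d.

22.2 days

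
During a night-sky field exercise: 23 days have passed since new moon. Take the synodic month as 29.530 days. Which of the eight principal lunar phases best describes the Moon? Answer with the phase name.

last quarter

θ ≈ 360° × 23/29.530 = 280°, which falls in the last quarter sector.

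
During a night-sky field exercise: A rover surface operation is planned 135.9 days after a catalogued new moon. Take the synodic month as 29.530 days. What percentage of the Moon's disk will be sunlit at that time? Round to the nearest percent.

90%

135.9 d spans 4 complete synodic months (4 × 29.530 = 118.12 d) plus 17.78 d.
The Moon has covered 17.78/29.530 of its cycle, so θ ≈ 360° × 17.78/29.530 = 216.8°.
Illuminated fraction = (1 − cos 216.8°)/2 = (1 − (-0.801))/2 ≈ 0.901, so 90%.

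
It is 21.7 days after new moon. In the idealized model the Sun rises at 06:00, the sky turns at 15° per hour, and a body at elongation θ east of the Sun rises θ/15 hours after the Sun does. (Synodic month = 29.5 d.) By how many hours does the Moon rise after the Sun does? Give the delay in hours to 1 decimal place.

17.7 h

The Moon has covered 21.7/29.5 of its cycle, so θ ≈ 360° × 21.7/29.5 = 264.8°.
Delay after the Sun = 264.8° / (15°/h) ≈ 17.65 h.
So the Moon rises 17.65 h after the Sun.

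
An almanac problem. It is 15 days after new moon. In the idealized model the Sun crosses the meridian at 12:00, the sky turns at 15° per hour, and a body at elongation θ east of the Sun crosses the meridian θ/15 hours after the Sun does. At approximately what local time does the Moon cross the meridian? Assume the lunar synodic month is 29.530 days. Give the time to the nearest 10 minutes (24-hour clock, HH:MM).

Phase angle: θ = 360°·(15 d)/(29.530 d) = 182.9°.
Delay after the Sun = 182.9° / (15°/h) ≈ 12.19 h.
12:00 + 12.191 h ≈ 00:11 → 00:10 to the nearest ten minutes.

00:10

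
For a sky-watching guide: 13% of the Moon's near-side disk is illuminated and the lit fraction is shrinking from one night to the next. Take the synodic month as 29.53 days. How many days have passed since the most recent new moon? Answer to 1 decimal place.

Invert f = (1 − cos θ)/2 to get cos θ = 1 − 2(0.13) = 0.740, hence θ₀ = arccos 0.740 = 42.3°.
Waning ⇒ past full, so θ = 360° − 42.3° = 317.7°.
Age = 29.53 × 317.7°/360° ≈ 26.06 days.

26.1 days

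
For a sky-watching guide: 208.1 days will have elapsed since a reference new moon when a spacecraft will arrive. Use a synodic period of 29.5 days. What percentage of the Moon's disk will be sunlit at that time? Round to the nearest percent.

Reduce mod P: 208.1 − 7×29.5 = 1.60 d into the current lunation.
Phase angle: θ = 360°·(1.60 d)/(29.5 d) = 19.5°.
Illuminated fraction = (1 − cos 19.5°)/2 = (1 − 0.942)/2 ≈ 0.029, so 3%.

3%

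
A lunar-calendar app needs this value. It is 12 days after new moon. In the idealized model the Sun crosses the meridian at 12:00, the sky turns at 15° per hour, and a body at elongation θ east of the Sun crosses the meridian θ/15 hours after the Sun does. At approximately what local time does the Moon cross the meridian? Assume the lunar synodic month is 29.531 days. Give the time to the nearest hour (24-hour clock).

22:00

Elongation θ = 360° × 12/29.531 ≈ 146.3°.
Delay after the Sun = 146.3° / (15°/h) ≈ 9.75 h.
12:00 + 9.75 h ≈ 21:45 → 22:00 to the nearest hour.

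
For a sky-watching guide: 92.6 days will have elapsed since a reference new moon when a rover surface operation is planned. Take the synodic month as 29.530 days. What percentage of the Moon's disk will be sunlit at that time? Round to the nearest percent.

17%

92.6/29.530 = 3.136 lunations, so 3 complete cycles and 4.01 d into the next.
Elongation θ = 360° × 4.01/29.530 ≈ 48.9°.
cos 48.9° = 0.658, so f = (1 − 0.658)/2 = 0.171, so 17%.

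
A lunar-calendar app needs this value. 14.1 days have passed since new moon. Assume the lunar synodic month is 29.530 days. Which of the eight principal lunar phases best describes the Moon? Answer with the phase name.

θ ≈ 360° × 14.1/29.530 = 172°, which falls in the full moon sector.

full moon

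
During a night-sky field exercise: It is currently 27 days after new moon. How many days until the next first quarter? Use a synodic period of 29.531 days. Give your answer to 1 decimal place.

9.9 days

First quarter occurs at elongation 90°, i.e. at age 29.531 × 90/360 = 7.383 d.
Already past this cycle's first quarter; the next is at 7.383 + 29.531 = 36.914 d, so 36.914 − 27 = 9.914 days.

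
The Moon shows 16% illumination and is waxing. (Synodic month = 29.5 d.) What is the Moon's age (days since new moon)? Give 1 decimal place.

3.9 days

From f = (1 − cos θ)/2: cos θ = 1 − 2×0.16 = 0.680; arccos → 47.2°.
The Moon is waxing (0°–180°), so θ = 47.2° directly.
At 360°/29.5 d per day, 47.2° corresponds to 3.86 days.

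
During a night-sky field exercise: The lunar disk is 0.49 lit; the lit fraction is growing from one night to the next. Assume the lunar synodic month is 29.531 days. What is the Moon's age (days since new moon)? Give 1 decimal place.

7.3 days

cos θ = 1 − 2f = 0.020, giving a principal value of 88.9°.
Waxing ⇒ before full, so θ = 88.9°.
At 360°/29.531 d per day, 88.9° corresponds to 7.29 days.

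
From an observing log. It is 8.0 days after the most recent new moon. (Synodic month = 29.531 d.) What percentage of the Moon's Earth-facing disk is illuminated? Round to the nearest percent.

The Moon has covered 8.0/29.531 of its cycle, so θ ≈ 360° × 8.0/29.531 = 97.5°.
Illuminated fraction = (1 − cos 97.5°)/2 = (1 − (-0.131))/2 ≈ 0.565, so 57%.

57%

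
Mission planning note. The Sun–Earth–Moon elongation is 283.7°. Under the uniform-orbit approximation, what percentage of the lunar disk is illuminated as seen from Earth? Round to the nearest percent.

38%

Half-versine of 283.7°: (1 − 0.237)/2 = 0.382, i.e. 38%.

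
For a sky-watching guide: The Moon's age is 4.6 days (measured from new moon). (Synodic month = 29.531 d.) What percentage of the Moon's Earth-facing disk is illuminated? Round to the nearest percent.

Elongation θ = 360° × 4.6/29.531 ≈ 56.1°.
cos 56.1° = 0.558, so f = (1 − 0.558)/2 = 0.221, so 22%.

22%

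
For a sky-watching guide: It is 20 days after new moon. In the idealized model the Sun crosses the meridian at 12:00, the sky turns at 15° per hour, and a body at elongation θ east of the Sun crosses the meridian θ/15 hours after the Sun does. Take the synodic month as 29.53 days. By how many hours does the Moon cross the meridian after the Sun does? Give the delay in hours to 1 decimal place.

16.3 h

The Moon has covered 20/29.53 of its cycle, so θ ≈ 360° × 20/29.53 = 243.8°.
At 15° of sky rotation per hour, 243.8° corresponds to a 16.25 h lag.
So the Moon crosses the meridian 16.25 h after the Sun.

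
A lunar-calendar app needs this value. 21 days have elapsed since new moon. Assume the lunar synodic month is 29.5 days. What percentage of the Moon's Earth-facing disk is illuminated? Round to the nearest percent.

62%

The Moon has covered 21/29.5 of its cycle, so θ ≈ 360° × 21/29.5 = 256.3°.
Illuminated fraction = (1 − cos 256.3°)/2 = (1 − (-0.237))/2 ≈ 0.619, so 62%.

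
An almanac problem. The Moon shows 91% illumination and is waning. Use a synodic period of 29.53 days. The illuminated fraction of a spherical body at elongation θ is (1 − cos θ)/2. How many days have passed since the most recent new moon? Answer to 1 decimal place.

From f = (1 − cos θ)/2: cos θ = 1 − 2×0.91 = -0.820; arccos → 145.1°.
Waning ⇒ past full, so θ = 360° − 145.1° = 214.9°.
At 360°/29.53 d per day, 214.9° corresponds to 17.63 days.

17.6 days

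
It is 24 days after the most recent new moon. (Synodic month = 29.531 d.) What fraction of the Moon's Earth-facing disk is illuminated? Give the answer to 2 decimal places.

Phase angle: θ = 360°·(24 d)/(29.531 d) = 292.6°.
cos 292.6° = 0.384, so f = (1 − 0.384)/2 = 0.308.

0.31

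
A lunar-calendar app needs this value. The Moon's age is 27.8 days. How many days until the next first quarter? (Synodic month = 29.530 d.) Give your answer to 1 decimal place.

First quarter is 0.25 of the way through the cycle: age 0.25 × 29.530 = 7.383 d.
This lunation's first quarter (7.383 d) has passed, so add one period: 36.913 − 27.8 = 9.113 days.

9.1 days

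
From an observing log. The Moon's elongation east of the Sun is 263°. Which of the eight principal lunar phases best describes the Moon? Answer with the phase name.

The last quarter sector spans roughly 248°–292°; 263° falls inside it.

last quarter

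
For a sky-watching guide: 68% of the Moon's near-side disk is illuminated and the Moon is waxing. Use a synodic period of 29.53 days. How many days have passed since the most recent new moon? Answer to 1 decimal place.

9.1 days

Invert f = (1 − cos θ)/2 to get cos θ = 1 − 2(0.68) = -0.360, hence θ₀ = arccos -0.360 = 111.1°.
Before full moon the principal value applies: θ = 111.1°.
That fraction of the synodic month is 111.1/360 × 29.53 d ≈ 9.11 d.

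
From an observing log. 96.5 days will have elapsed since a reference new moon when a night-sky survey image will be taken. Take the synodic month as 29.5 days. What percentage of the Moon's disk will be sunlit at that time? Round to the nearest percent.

57%

96.5 d spans 3 complete synodic months (3 × 29.5 = 88.50 d) plus 8.00 d.
The Moon has covered 8.00/29.5 of its cycle, so θ ≈ 360° × 8.00/29.5 = 97.6°.
Illuminated fraction = (1 − cos 97.6°)/2 = (1 − (-0.133))/2 ≈ 0.566, so 57%.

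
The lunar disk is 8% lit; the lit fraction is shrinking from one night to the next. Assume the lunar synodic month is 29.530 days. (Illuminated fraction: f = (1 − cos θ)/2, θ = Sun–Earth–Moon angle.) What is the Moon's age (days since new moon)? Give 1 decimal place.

26.8 days

cos θ = 1 − 2f = 0.840, giving a principal value of 32.9°.
Waning ⇒ past full, so θ = 360° − 32.9° = 327.1°.
Age = 29.530 × 327.1°/360° ≈ 26.83 days.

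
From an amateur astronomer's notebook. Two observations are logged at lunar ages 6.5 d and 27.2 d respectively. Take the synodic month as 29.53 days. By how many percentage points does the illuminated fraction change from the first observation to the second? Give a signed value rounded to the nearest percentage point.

θ₁ = 360° × 6.5/29.53 = 79.2°, f₁ = (1 − cos θ₁)/2 = 0.407.
θ₂ = 360° × 27.2/29.53 = 331.6°, f₂ = (1 − cos θ₂)/2 = 0.060.
Change = f₂ − f₁ = -0.346 → -35 percentage points.

-35 percentage points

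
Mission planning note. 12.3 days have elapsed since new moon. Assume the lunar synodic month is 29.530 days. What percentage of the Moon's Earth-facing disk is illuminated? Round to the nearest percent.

93%

Elongation θ = 360° × 12.3/29.530 ≈ 149.9°.
cos 149.9° = (-0.866), so f = (1 − (-0.866))/2 = 0.933, so 93%.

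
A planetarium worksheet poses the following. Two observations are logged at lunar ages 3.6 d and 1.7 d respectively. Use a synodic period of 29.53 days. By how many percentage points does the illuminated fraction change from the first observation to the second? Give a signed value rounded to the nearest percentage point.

First observation: θ = 360°·3.6/29.53 = 43.9°, so f = 0.140.
Second observation: θ = 20.7°, f = 0.032.
Δf = 0.032 − 0.140 = -0.107, i.e. -11 pp.

-11 pp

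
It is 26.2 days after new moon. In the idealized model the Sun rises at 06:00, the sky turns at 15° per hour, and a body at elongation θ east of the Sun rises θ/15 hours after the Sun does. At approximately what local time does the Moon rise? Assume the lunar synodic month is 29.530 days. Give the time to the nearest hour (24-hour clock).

03:00

Elongation θ = 360° × 26.2/29.530 ≈ 319.4°.
The Moon trails the Sun by θ/15 = 319.4/15 ≈ 21.29 hours.
06:00 + 21.29 h ≈ 03:18 → 03:00 to the nearest hour.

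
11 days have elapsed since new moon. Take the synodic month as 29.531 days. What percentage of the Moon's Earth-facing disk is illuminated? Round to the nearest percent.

Elongation θ = 360° × 11/29.531 ≈ 134.1°.
With cos θ = (-0.696), the lit fraction is (1 − (-0.696))/2 ≈ 0.848, so 85%.

85%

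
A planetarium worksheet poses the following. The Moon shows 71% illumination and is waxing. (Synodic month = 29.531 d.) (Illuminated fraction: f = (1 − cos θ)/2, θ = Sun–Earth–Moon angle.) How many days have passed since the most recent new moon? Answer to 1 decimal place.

9.4 days

Invert f = (1 − cos θ)/2 to get cos θ = 1 − 2(0.71) = -0.420, hence θ₀ = arccos -0.420 = 114.8°.
Waxing ⇒ before full, so θ = 114.8°.
At 360°/29.531 d per day, 114.8° corresponds to 9.42 days.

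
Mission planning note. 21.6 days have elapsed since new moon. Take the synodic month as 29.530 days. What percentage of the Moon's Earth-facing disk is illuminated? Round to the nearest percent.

Elongation θ = 360° × 21.6/29.530 ≈ 263.3°.
cos 263.3° = (-0.116), so f = (1 − (-0.116))/2 = 0.558, so 56%.

56%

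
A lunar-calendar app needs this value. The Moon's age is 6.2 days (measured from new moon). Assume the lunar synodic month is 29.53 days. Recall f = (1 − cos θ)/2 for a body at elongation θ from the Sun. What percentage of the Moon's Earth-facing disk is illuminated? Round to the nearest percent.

38%

The Moon has covered 6.2/29.53 of its cycle, so θ ≈ 360° × 6.2/29.53 = 75.6°.
Illuminated fraction = (1 − cos 75.6°)/2 = (1 − 0.249)/2 ≈ 0.376, so 38%.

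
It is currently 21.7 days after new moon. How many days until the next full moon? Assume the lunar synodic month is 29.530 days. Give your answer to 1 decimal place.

Full moon occurs at elongation 180°, i.e. at age 29.530 × 180/360 = 14.765 d.
Already past this cycle's full moon; the next is at 14.765 + 29.530 = 44.295 d, so 44.295 − 21.7 = 22.595 days.

22.6 days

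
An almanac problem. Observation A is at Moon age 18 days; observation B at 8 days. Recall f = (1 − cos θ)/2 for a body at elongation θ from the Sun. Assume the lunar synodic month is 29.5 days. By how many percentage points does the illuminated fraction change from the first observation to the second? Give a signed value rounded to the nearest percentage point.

-32 percentage points

First observation: θ = 360°·18/29.5 = 219.7°, so f = 0.885.
Second observation: θ = 97.6°, f = 0.566.
Δf = 0.566 − 0.885 = -0.319, i.e. -32 pp.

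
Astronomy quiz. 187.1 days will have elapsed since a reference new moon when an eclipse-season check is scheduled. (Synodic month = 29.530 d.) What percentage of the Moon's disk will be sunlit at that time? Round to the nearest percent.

76%

187.1 d spans 6 complete synodic months (6 × 29.530 = 177.18 d) plus 9.92 d.
The Moon has covered 9.92/29.530 of its cycle, so θ ≈ 360° × 9.92/29.530 = 120.9°.
cos 120.9° = (-0.514), so f = (1 − (-0.514))/2 = 0.757, so 76%.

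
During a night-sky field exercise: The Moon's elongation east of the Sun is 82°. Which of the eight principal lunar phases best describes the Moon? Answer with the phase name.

The first quarter sector spans roughly 68°–112°; 82° falls inside it.

first quarter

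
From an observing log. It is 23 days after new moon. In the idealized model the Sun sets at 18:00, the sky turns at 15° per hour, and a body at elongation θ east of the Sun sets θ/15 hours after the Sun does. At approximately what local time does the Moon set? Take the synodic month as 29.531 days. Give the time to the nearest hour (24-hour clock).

13:00

The Moon has covered 23/29.531 of its cycle, so θ ≈ 360° × 23/29.531 = 280.4°.
Delay after the Sun = 280.4° / (15°/h) ≈ 18.69 h.
18:00 + 18.69 h ≈ 12:42 → 13:00 to the nearest hour.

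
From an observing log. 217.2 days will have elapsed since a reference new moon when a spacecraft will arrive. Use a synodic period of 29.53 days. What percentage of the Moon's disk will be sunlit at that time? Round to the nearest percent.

Reduce mod P: 217.2 − 7×29.53 = 10.49 d into the current lunation.
The Moon has covered 10.49/29.53 of its cycle, so θ ≈ 360° × 10.49/29.53 = 127.9°.
Illuminated fraction = (1 − cos 127.9°)/2 = (1 − (-0.614))/2 ≈ 0.807, so 81%.

81%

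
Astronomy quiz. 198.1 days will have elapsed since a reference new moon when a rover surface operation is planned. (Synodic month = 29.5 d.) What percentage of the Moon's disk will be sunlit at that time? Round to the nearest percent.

Reduce mod P: 198.1 − 6×29.5 = 21.10 d into the current lunation.
Phase angle: θ = 360°·(21.10 d)/(29.5 d) = 257.5°.
Illuminated fraction = (1 − cos 257.5°)/2 = (1 − (-0.217))/2 ≈ 0.608, so 61%.

61%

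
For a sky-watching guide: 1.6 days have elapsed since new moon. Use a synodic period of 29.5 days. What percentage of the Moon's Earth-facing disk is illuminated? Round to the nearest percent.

The Moon has covered 1.6/29.5 of its cycle, so θ ≈ 360° × 1.6/29.5 = 19.5°.
Illuminated fraction = (1 − cos 19.5°)/2 = (1 − 0.942)/2 ≈ 0.029, so 3%.

3%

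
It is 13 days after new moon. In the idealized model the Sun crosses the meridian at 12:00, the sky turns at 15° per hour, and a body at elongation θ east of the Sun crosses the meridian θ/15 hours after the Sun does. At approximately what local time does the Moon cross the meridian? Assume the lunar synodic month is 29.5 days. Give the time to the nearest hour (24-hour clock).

23:00

Phase angle: θ = 360°·(13 d)/(29.5 d) = 158.6°.
The Moon trails the Sun by θ/15 = 158.6/15 ≈ 10.58 hours.
12:00 + 10.58 h ≈ 22:35 → 23:00 to the nearest hour.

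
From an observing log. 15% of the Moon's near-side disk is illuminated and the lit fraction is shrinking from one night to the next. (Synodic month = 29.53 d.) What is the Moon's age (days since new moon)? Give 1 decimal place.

25.8 days

cos θ = 1 − 2f = 0.700, giving a principal value of 45.6°.
Since the Moon is past full (waning), take the reflex angle: θ = 360° − 45.6° = 314.4°.
Age = 29.53 × 314.4°/360° ≈ 25.79 days.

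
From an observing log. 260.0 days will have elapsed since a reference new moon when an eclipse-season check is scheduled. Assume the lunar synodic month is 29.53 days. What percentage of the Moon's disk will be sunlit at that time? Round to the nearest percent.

33%

260.0 d spans 8 complete synodic months (8 × 29.53 = 236.24 d) plus 23.76 d.
The Moon has covered 23.76/29.53 of its cycle, so θ ≈ 360° × 23.76/29.53 = 289.7°.
With cos θ = 0.336, the lit fraction is (1 − 0.336)/2 ≈ 0.332, so 33%.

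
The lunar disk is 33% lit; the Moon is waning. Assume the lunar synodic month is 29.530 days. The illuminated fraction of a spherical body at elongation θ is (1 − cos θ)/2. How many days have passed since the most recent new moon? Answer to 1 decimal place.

cos θ = 1 − 2f = 0.340, giving a principal value of 70.1°.
Waning ⇒ past full, so θ = 360° − 70.1° = 289.9°.
That fraction of the synodic month is 289.9/360 × 29.530 d ≈ 23.78 d.

23.8 days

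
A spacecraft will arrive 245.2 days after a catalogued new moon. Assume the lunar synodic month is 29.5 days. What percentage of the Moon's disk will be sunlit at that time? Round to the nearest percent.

69%

245.2/29.5 = 8.312 lunations, so 8 complete cycles and 9.20 d into the next.
Phase angle: θ = 360°·(9.20 d)/(29.5 d) = 112.3°.
With cos θ = (-0.379), the lit fraction is (1 − (-0.379))/2 ≈ 0.689, so 69%.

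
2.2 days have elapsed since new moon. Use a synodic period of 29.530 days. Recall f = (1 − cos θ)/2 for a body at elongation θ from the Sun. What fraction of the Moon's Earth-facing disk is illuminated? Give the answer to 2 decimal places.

0.05

The Moon has covered 2.2/29.530 of its cycle, so θ ≈ 360° × 2.2/29.530 = 26.8°.
With cos θ = 0.892, the lit fraction is (1 − 0.892)/2 ≈ 0.054.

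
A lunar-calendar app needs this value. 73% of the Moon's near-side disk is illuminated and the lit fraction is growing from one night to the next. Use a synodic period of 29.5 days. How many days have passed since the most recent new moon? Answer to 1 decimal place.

9.6 days

From f = (1 − cos θ)/2: cos θ = 1 − 2×0.73 = -0.460; arccos → 117.4°.
The Moon is waxing (0°–180°), so θ = 117.4° directly.
That fraction of the synodic month is 117.4/360 × 29.5 d ≈ 9.62 d.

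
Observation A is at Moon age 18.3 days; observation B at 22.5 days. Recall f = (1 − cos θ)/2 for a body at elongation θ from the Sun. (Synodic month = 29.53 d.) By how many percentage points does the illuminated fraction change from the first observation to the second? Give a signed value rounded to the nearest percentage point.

θ₁ = 360° × 18.3/29.53 = 223.1°, f₁ = (1 − cos θ₁)/2 = 0.865.
θ₂ = 360° × 22.5/29.53 = 274.3°, f₂ = (1 − cos θ₂)/2 = 0.463.
Change = f₂ − f₁ = -0.403 → -40 percentage points.

-40 percentage points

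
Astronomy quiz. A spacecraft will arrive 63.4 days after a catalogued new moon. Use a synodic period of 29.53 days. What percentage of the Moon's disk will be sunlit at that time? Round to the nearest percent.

20%

Reduce mod P: 63.4 − 2×29.53 = 4.34 d into the current lunation.
Phase angle: θ = 360°·(4.34 d)/(29.53 d) = 52.9°.
cos 52.9° = 0.603, so f = (1 − 0.603)/2 = 0.198, so 20%.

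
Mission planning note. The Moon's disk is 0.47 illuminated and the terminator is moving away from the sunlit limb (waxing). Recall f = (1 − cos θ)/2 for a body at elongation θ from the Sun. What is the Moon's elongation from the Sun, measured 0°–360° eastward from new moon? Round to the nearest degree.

cos θ = 1 − 2f = 0.060, giving a principal value of 86.6°.
The Moon is waxing (0°–180°), so θ = 86.6° directly.

87°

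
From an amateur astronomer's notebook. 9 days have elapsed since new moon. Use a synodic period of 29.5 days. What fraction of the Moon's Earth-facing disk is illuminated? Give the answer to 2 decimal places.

0.67

The Moon has covered 9/29.5 of its cycle, so θ ≈ 360° × 9/29.5 = 109.8°.
Illuminated fraction = (1 − cos 109.8°)/2 = (1 − (-0.339))/2 ≈ 0.670.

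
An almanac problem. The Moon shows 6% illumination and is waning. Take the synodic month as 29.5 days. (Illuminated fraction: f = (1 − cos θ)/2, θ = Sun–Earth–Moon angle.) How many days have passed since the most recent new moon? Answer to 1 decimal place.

cos θ = 1 − 2f = 0.880, giving a principal value of 28.4°.
Waning ⇒ past full, so θ = 360° − 28.4° = 331.6°.
That fraction of the synodic month is 331.6/360 × 29.5 d ≈ 27.18 d.

27.2 days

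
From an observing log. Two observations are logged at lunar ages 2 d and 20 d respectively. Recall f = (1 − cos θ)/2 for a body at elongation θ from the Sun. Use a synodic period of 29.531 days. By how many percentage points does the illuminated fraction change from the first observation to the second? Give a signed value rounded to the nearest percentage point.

+68 pp

First observation: θ = 360°·2/29.531 = 24.4°, so f = 0.045.
Second observation: θ = 243.8°, f = 0.721.
Δf = 0.721 − 0.045 = +0.676, i.e. +68 pp.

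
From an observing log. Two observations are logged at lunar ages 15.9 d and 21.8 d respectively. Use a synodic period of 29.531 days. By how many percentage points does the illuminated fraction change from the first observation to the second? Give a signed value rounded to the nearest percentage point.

-45 percentage points

θ₁ = 360° × 15.9/29.531 = 193.8°, f₁ = (1 − cos θ₁)/2 = 0.986.
θ₂ = 360° × 21.8/29.531 = 265.8°, f₂ = (1 − cos θ₂)/2 = 0.537.
Change = f₂ − f₁ = -0.448 → -45 percentage points.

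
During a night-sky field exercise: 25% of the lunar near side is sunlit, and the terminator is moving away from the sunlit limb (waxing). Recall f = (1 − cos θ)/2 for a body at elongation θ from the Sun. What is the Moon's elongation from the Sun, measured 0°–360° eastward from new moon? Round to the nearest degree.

60°

From f = (1 − cos θ)/2: cos θ = 1 − 2×0.25 = 0.500; arccos → 60.0°.
Waxing ⇒ before full, so θ = 60.0°.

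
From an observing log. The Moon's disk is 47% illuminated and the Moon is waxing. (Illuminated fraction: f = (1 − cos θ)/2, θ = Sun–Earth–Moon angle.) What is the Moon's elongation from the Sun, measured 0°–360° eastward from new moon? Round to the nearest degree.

87°

From f = (1 − cos θ)/2: cos θ = 1 − 2×0.47 = 0.060; arccos → 86.6°.
Before full moon the principal value applies: θ = 86.6°.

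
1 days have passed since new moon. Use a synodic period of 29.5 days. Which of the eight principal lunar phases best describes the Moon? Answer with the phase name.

new moon

θ ≈ 360° × 1/29.5 = 12°, which falls in the new moon sector.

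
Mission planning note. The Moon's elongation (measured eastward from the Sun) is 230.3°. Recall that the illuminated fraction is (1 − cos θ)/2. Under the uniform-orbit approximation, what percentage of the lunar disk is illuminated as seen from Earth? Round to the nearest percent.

cos 230.3° = (-0.639), so f = (1 − (-0.639))/2 = 0.819, i.e. 82%.

82%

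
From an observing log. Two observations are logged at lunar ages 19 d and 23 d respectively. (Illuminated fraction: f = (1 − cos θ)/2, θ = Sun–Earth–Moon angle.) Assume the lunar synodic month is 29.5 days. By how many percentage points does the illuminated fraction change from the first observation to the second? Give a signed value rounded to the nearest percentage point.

-40 percentage points

θ₁ = 360° × 19/29.5 = 231.9°, f₁ = (1 − cos θ₁)/2 = 0.809.
θ₂ = 360° × 23/29.5 = 280.7°, f₂ = (1 − cos θ₂)/2 = 0.407.
Change = f₂ − f₁ = -0.401 → -40 percentage points.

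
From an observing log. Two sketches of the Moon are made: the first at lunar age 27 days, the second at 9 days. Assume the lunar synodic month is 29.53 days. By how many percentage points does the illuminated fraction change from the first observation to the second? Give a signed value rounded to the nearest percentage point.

θ₁ = 360° × 27/29.53 = 329.2°, f₁ = (1 − cos θ₁)/2 = 0.071.
θ₂ = 360° × 9/29.53 = 109.7°, f₂ = (1 − cos θ₂)/2 = 0.669.
Change = f₂ − f₁ = +0.598 → +60 percentage points.

+60 percentage points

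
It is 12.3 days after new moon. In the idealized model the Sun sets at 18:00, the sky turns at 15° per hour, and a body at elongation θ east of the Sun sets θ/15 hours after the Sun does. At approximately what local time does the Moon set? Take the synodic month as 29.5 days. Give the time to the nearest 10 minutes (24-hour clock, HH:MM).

Phase angle: θ = 360°·(12.3 d)/(29.5 d) = 150.1°.
The Moon trails the Sun by θ/15 = 150.1/15 ≈ 10.01 hours.
18:00 + 10.007 h ≈ 04:00 → 04:00 to the nearest ten minutes.

04:00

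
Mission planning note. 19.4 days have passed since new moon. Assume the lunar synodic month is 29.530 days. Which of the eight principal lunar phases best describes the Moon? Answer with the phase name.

θ ≈ 360° × 19.4/29.530 = 237°, which falls in the waning gibbous sector.

waning gibbous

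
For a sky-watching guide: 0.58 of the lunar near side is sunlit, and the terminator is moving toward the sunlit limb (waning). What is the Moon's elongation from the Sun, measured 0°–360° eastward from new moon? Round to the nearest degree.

261°

Invert f = (1 − cos θ)/2 to get cos θ = 1 − 2(0.58) = -0.160, hence θ₀ = arccos -0.160 = 99.2°.
Waning ⇒ past full, so θ = 360° − 99.2° = 260.8°.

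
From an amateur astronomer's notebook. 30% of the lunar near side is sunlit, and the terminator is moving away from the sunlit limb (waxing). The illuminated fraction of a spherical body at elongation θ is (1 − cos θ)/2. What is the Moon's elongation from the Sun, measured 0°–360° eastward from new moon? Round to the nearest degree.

cos θ = 1 − 2f = 0.400, giving a principal value of 66.4°.
Waxing ⇒ before full, so θ = 66.4°.

66°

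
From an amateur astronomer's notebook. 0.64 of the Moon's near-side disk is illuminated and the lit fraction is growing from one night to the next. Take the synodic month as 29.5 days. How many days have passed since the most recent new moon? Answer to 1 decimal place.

8.7 days

Invert f = (1 − cos θ)/2 to get cos θ = 1 − 2(0.64) = -0.280, hence θ₀ = arccos -0.280 = 106.3°.
The Moon is waxing (0°–180°), so θ = 106.3° directly.
Age = 29.5 × 106.3°/360° ≈ 8.71 days.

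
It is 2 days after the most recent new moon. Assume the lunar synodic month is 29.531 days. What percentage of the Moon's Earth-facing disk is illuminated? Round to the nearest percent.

4%

Elongation θ = 360° × 2/29.531 ≈ 24.4°.
Illuminated fraction = (1 − cos 24.4°)/2 = (1 − 0.911)/2 ≈ 0.045, so 4%.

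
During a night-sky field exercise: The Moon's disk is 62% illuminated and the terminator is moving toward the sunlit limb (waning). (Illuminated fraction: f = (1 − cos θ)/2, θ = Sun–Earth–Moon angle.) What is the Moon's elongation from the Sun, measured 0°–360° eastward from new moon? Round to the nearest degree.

256°

Invert f = (1 − cos θ)/2 to get cos θ = 1 − 2(0.62) = -0.240, hence θ₀ = arccos -0.240 = 103.9°.
Since the Moon is past full (waning), take the reflex angle: θ = 360° − 103.9° = 256.1°.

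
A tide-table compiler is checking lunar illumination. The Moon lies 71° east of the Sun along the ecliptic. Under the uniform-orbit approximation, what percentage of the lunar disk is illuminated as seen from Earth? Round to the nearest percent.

34%

f = (1 − cos 71°)/2 = (1 − 0.326)/2 ≈ 0.337, i.e. 34%.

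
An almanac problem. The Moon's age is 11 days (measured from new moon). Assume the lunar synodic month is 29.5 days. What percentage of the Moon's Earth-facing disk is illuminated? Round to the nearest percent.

Phase angle: θ = 360°·(11 d)/(29.5 d) = 134.2°.
With cos θ = (-0.698), the lit fraction is (1 − (-0.698))/2 ≈ 0.849, so 85%.

85%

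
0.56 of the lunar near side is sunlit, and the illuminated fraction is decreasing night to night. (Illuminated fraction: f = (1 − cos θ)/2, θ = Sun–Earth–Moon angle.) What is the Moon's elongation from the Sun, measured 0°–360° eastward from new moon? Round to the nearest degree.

263°

cos θ = 1 − 2f = -0.120, giving a principal value of 96.9°.
Waning ⇒ past full, so θ = 360° − 96.9° = 263.1°.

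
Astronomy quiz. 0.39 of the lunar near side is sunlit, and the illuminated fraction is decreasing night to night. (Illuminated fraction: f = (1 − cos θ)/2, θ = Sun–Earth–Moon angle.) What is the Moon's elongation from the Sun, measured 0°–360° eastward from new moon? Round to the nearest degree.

cos θ = 1 − 2f = 0.220, giving a principal value of 77.3°.
Waning ⇒ past full, so θ = 360° − 77.3° = 282.7°.

283°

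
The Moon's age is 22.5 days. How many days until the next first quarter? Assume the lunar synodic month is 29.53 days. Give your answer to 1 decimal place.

First quarter is 0.25 of the way through the cycle: age 0.25 × 29.53 = 7.383 d.
Already past this cycle's first quarter; the next is at 7.383 + 29.53 = 36.913 d, so 36.913 − 22.5 = 14.413 days.

14.4 days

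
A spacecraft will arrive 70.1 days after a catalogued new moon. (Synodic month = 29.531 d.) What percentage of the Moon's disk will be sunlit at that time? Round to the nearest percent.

85%

70.1/29.531 = 2.374 lunations, so 2 complete cycles and 11.04 d into the next.
Phase angle: θ = 360°·(11.04 d)/(29.531 d) = 134.6°.
cos 134.6° = (-0.702), so f = (1 − (-0.702))/2 = 0.851, so 85%.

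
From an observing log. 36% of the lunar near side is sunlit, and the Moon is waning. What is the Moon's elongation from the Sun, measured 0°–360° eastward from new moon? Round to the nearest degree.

Invert f = (1 − cos θ)/2 to get cos θ = 1 − 2(0.36) = 0.280, hence θ₀ = arccos 0.280 = 73.7°.
Waning ⇒ past full, so θ = 360° − 73.7° = 286.3°.

286°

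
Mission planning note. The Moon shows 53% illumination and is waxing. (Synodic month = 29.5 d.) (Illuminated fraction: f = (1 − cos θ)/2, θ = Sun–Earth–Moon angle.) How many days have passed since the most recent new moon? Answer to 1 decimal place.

From f = (1 − cos θ)/2: cos θ = 1 − 2×0.53 = -0.060; arccos → 93.4°.
Waxing ⇒ before full, so θ = 93.4°.
At 360°/29.5 d per day, 93.4° corresponds to 7.66 days.

7.7 days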